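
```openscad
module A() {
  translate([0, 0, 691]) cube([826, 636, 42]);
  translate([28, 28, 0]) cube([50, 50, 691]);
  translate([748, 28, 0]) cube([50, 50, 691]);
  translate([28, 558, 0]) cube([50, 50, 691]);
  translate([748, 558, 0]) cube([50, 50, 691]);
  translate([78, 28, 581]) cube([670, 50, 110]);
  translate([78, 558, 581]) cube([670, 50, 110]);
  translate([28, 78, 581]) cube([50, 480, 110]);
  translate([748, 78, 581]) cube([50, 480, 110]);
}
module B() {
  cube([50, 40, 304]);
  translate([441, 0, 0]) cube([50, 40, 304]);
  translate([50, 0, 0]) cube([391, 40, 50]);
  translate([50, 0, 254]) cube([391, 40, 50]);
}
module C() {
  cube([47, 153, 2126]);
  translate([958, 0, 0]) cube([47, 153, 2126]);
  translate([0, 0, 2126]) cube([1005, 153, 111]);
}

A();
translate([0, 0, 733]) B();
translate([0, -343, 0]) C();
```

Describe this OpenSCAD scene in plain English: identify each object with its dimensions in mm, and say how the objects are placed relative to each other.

A is a rectangular dining table. The top is 826×636×42 mm with its upper surface at z = 733 mm. It stands on four 50×50 mm square legs, each inset 28 mm from the nearest pair of top edges, running from the floor to the underside of the top. Four apron rails, 50 mm thick and 110 mm tall, run between adjacent legs with their top edges flush with the underside of the top and their outer faces flush with the legs' outer faces.

B is a rectangular picture frame lying in the x–z plane (depth along y). The opening is 391 mm wide (x) by 204 mm tall (z), surrounded by a border 50 mm wide on all four sides. The frame is 40 mm deep and is made of two full-height vertical stiles with two horizontal rails fitted between them.

C is a rectangular door frame: two vertical jambs of 47×153 mm section, 2126 mm tall, with a clear opening 911 mm wide between their inner faces. A header 111 mm tall and 153 mm deep lies on top of the jambs and spans the full outside width.

The picture frame is on top of the table. The door frame is on the floor beside the table on its −y side.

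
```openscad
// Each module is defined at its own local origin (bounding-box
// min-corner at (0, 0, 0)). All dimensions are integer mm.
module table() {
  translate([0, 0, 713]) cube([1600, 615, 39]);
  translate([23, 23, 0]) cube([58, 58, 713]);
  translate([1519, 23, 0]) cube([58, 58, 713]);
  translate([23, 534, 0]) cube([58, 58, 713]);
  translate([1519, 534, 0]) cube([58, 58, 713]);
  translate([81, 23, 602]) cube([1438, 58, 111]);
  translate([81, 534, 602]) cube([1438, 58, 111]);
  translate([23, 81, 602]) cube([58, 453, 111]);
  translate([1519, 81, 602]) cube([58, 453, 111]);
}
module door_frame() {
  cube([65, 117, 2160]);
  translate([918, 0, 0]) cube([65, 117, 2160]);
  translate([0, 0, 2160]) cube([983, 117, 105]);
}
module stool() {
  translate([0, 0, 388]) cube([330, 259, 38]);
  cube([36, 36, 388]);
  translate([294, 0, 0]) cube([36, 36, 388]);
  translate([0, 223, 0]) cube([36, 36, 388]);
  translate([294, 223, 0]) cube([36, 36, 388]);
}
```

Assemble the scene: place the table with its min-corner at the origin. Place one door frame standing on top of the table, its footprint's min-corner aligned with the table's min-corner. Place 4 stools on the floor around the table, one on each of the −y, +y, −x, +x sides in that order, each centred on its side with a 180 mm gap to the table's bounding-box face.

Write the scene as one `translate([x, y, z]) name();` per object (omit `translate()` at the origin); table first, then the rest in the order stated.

table();
translate([0, 0, 752]) door_frame();
translate([635, -439, 0]) stool();
translate([635, 795, 0]) stool();
translate([-510, 178, 0]) stool();
translate([1780, 178, 0]) stool();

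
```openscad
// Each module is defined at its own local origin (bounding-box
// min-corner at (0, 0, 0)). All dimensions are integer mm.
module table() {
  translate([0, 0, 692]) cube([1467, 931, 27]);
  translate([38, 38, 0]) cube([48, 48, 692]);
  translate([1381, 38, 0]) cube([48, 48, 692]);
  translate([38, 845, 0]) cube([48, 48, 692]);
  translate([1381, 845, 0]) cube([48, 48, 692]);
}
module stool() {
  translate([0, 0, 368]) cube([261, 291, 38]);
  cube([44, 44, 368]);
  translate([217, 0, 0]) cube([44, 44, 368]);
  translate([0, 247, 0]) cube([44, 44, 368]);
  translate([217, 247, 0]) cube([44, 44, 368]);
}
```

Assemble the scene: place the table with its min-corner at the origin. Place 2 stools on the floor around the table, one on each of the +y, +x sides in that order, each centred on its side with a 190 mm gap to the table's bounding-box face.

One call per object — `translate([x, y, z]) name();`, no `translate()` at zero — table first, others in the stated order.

table();
translate([603, 1121, 0]) stool();
translate([1657, 320, 0]) stool();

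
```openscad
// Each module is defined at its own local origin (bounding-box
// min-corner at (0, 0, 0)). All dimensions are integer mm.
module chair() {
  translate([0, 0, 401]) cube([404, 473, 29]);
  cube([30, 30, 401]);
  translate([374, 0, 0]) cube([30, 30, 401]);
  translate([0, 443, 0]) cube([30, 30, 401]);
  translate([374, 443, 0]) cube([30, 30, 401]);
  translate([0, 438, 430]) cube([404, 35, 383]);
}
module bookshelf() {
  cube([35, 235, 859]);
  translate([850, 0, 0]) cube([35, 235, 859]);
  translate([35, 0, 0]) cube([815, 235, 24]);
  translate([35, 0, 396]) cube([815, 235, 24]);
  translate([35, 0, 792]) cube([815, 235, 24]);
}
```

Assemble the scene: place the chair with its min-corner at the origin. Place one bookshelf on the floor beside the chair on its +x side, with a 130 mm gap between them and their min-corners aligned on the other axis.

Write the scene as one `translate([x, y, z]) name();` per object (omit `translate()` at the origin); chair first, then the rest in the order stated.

chair();
translate([534, 0, 0]) bookshelf();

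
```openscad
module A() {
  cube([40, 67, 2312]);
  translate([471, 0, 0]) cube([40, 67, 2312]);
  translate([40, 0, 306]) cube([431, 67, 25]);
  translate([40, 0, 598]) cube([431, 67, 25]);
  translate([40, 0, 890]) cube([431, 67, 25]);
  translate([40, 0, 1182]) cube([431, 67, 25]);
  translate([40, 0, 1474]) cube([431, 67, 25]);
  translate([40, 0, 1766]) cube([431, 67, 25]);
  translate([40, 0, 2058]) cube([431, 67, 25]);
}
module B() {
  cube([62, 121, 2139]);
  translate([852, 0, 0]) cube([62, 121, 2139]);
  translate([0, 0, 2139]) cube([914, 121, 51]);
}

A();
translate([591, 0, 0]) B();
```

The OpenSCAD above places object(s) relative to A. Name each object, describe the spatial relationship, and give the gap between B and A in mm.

A is a ladder. B is a door frame. The door frame is on the floor beside the ladder on its +x side. The gap between the door frame and the ladder is 80 mm.

The door frame's nearest face is 80 mm from the ladder's +x face.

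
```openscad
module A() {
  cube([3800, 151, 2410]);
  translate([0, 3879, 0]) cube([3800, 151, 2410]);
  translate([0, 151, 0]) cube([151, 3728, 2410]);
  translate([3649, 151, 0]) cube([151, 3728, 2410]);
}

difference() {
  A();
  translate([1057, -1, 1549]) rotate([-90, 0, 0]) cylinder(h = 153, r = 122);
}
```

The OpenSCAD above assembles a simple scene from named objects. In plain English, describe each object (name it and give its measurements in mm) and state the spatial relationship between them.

A is the wall frame of a small rectangular building: four walls, each 2410 mm tall and 151 mm thick, enclosing a footprint 3800 mm (x) by 4030 mm (y) outside-to-outside, with no floor or roof. The front and back walls (the −y and +y sides) span the full width; the two side walls fit between them.

The house frame has a circular hole of radius 122 mm through its front wall, centred at (x = 1057, z = 1549).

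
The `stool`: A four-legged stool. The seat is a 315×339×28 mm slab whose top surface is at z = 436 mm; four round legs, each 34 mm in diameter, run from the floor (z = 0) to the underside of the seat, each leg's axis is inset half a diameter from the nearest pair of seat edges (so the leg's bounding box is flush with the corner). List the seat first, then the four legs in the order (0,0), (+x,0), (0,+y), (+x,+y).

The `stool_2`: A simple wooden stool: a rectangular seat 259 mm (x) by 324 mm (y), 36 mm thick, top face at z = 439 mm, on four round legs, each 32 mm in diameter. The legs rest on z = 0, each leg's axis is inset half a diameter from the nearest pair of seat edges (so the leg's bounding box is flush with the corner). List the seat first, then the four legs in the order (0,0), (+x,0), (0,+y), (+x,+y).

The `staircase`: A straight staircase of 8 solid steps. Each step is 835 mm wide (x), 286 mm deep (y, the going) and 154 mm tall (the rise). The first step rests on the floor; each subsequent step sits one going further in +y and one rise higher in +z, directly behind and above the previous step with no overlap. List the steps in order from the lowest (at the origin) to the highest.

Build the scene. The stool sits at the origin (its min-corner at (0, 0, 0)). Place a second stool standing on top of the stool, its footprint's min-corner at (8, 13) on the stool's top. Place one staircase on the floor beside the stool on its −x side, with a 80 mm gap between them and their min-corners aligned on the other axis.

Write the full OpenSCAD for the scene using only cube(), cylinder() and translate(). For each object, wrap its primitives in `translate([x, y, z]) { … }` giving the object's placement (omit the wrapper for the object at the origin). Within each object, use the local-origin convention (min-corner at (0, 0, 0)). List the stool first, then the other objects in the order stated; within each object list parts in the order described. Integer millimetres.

translate([0, 0, 408]) cube([315, 339, 28]);
translate([17, 17, 0]) cylinder(h = 408, r = 17);
translate([298, 17, 0]) cylinder(h = 408, r = 17);
translate([17, 322, 0]) cylinder(h = 408, r = 17);
translate([298, 322, 0]) cylinder(h = 408, r = 17);
translate([8, 13, 436]) {
  translate([0, 0, 403]) cube([259, 324, 36]);
  translate([16, 16, 0]) cylinder(h = 403, r = 16);
  translate([243, 16, 0]) cylinder(h = 403, r = 16);
  translate([16, 308, 0]) cylinder(h = 403, r = 16);
  translate([243, 308, 0]) cylinder(h = 403, r = 16);
}
translate([-915, 0, 0]) {
  cube([835, 286, 154]);
  translate([0, 286, 154]) cube([835, 286, 154]);
  translate([0, 572, 308]) cube([835, 286, 154]);
  translate([0, 858, 462]) cube([835, 286, 154]);
  translate([0, 1144, 616]) cube([835, 286, 154]);
  translate([0, 1430, 770]) cube([835, 286, 154]);
  translate([0, 1716, 924]) cube([835, 286, 154]);
  translate([0, 2002, 1078]) cube([835, 286, 154]);
}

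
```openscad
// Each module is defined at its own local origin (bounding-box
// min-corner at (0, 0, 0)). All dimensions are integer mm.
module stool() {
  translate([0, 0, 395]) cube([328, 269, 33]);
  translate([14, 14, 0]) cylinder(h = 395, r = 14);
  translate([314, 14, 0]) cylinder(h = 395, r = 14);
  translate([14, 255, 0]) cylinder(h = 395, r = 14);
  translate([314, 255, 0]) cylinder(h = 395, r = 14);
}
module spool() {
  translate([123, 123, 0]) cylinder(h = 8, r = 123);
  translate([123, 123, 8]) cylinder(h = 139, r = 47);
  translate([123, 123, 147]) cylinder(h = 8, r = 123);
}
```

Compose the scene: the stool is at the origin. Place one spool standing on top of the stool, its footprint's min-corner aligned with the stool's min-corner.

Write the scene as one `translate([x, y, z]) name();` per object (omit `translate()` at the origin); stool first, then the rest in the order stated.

stool();
translate([0, 0, 428]) spool();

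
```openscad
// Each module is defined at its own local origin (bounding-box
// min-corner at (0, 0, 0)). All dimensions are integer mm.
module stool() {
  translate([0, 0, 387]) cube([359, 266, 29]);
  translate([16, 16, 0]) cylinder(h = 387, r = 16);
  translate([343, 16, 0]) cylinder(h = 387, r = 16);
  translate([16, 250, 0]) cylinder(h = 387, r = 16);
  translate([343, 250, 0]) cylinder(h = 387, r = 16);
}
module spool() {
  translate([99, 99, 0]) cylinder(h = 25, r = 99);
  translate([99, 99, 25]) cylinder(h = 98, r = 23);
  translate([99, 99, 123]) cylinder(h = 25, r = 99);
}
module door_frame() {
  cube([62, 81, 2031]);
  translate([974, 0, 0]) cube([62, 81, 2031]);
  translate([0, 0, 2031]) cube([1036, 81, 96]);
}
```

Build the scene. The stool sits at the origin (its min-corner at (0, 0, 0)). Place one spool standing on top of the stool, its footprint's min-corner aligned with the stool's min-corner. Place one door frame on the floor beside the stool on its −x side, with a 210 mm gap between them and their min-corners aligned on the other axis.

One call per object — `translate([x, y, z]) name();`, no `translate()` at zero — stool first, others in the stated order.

stool();
translate([0, 0, 416]) spool();
translate([-1246, 0, 0]) door_frame();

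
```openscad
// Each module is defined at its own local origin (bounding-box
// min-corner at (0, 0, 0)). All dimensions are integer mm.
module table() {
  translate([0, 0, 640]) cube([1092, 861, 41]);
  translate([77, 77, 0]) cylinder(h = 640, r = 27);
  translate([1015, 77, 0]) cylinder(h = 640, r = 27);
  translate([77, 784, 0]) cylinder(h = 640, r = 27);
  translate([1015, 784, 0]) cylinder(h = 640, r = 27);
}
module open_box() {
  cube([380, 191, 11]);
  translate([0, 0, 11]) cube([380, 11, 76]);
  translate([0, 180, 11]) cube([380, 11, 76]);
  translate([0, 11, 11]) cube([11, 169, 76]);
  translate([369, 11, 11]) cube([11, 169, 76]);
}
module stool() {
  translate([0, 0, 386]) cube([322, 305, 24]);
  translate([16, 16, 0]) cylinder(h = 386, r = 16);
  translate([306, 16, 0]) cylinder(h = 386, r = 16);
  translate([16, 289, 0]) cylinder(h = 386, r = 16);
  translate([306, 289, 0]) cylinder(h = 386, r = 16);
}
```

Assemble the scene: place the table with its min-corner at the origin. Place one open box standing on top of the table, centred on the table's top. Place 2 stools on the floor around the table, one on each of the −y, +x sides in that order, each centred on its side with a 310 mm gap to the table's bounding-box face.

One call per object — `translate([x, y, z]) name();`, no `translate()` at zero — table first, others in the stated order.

table();
translate([356, 335, 681]) open_box();
translate([385, -615, 0]) stool();
translate([1402, 278, 0]) stool();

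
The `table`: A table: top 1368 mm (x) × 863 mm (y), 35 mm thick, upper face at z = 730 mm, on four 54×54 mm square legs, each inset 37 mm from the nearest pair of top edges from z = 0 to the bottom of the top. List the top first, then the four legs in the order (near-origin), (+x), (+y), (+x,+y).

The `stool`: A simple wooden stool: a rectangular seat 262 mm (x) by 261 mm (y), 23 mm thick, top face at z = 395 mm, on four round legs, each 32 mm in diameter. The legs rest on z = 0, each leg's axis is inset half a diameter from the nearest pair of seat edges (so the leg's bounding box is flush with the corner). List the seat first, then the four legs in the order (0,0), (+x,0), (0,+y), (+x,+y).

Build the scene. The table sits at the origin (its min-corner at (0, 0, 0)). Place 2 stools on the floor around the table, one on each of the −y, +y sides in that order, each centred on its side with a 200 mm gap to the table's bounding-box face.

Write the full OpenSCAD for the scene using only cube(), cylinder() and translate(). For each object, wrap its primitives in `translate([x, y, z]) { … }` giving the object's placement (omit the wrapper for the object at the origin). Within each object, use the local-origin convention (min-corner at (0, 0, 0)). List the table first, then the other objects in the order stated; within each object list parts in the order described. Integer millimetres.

translate([0, 0, 695]) cube([1368, 863, 35]);
translate([37, 37, 0]) cube([54, 54, 695]);
translate([1277, 37, 0]) cube([54, 54, 695]);
translate([37, 772, 0]) cube([54, 54, 695]);
translate([1277, 772, 0]) cube([54, 54, 695]);
translate([553, -461, 0]) {
  translate([0, 0, 372]) cube([262, 261, 23]);
  translate([16, 16, 0]) cylinder(h = 372, r = 16);
  translate([246, 16, 0]) cylinder(h = 372, r = 16);
  translate([16, 245, 0]) cylinder(h = 372, r = 16);
  translate([246, 245, 0]) cylinder(h = 372, r = 16);
}
translate([553, 1063, 0]) {
  translate([0, 0, 372]) cube([262, 261, 23]);
  translate([16, 16, 0]) cylinder(h = 372, r = 16);
  translate([246, 16, 0]) cylinder(h = 372, r = 16);
  translate([16, 245, 0]) cylinder(h = 372, r = 16);
  translate([246, 245, 0]) cylinder(h = 372, r = 16);
}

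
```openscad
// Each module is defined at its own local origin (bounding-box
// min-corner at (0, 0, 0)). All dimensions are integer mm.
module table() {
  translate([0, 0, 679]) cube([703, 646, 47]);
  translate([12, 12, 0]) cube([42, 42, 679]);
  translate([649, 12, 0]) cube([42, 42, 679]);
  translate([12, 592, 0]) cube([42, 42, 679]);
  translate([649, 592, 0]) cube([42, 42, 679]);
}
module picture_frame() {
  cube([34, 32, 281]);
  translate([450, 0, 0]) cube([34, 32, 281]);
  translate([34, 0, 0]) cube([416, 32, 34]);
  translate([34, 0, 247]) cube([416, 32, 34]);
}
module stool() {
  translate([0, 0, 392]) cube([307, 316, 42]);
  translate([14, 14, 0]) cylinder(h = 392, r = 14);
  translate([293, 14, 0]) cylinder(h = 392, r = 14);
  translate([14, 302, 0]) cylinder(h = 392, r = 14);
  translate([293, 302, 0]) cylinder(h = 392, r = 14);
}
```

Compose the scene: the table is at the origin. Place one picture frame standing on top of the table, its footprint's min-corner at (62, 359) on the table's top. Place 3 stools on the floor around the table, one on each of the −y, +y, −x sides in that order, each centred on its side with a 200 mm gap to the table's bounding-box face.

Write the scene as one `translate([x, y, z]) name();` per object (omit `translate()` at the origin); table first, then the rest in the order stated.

table();
translate([62, 359, 726]) picture_frame();
translate([198, -516, 0]) stool();
translate([198, 846, 0]) stool();
translate([-507, 165, 0]) stool();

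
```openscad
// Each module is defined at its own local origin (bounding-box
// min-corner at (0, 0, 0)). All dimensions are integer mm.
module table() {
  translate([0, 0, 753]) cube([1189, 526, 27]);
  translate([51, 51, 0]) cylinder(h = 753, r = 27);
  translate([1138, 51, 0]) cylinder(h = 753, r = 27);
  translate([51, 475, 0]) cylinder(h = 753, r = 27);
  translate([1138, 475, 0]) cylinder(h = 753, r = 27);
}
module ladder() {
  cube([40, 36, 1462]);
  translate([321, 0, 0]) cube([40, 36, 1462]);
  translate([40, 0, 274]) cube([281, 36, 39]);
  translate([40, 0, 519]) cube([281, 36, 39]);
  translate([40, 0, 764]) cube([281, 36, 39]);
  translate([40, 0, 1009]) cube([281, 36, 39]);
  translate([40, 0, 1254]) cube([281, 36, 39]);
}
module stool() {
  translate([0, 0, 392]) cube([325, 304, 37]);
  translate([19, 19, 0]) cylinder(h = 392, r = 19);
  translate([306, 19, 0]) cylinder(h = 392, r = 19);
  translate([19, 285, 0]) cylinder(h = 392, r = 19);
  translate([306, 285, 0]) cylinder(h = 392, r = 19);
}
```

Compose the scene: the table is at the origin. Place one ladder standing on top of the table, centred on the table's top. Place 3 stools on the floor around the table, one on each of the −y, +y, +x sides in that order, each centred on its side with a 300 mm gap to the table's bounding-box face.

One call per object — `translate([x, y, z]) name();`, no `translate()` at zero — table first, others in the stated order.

table();
translate([414, 245, 780]) ladder();
translate([432, -604, 0]) stool();
translate([432, 826, 0]) stool();
translate([1489, 111, 0]) stool();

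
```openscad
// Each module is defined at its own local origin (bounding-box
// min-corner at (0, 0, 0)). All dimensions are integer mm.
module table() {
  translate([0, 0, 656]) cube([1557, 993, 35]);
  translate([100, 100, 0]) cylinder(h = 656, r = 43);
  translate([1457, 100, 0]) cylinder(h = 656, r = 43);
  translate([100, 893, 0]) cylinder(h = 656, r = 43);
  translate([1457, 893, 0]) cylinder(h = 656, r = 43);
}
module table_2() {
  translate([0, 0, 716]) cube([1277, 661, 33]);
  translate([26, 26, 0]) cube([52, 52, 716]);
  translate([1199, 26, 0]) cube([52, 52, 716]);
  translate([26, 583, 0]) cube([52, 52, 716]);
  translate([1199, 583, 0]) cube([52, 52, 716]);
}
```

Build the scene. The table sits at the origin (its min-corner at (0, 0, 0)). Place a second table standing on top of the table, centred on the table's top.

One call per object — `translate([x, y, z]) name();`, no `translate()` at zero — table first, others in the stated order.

table();
translate([140, 166, 691]) table_2();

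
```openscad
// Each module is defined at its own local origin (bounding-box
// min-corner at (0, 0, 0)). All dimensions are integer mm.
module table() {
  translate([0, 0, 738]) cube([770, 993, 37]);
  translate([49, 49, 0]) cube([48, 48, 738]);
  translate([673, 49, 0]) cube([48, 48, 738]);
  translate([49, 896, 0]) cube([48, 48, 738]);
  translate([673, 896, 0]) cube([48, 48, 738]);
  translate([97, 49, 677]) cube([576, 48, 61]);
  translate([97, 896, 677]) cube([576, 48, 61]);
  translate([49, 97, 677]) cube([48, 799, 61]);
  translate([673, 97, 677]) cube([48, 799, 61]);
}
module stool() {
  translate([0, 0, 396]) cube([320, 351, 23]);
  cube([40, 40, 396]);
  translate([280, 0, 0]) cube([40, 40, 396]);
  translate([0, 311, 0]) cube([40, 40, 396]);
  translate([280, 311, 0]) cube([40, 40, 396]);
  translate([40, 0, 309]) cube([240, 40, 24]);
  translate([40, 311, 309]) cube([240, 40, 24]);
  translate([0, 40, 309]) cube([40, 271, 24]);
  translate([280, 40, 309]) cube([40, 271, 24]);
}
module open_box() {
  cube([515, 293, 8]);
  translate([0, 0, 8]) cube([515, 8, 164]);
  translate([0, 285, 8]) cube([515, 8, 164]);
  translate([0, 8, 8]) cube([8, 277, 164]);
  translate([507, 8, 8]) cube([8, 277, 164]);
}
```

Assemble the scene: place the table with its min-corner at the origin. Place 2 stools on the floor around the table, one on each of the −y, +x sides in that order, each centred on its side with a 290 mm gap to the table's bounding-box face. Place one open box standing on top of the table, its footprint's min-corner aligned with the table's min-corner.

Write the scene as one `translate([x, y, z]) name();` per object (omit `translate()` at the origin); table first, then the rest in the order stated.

table();
translate([225, -641, 0]) stool();
translate([1060, 321, 0]) stool();
translate([0, 0, 775]) open_box();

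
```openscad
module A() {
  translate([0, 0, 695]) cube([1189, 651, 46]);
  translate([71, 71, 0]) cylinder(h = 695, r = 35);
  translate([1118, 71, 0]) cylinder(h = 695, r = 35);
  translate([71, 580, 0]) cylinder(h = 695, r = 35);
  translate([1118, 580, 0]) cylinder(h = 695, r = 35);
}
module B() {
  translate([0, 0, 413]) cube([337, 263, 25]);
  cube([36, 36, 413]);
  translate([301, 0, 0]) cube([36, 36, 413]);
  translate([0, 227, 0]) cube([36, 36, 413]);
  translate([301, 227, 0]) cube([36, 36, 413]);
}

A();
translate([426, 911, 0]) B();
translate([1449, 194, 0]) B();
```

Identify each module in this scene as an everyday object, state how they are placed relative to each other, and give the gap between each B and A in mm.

Each stool's nearest face is 260 mm from the table's bounding box.

A is a table. B is a stool. Two stools sit around the table at the +y, +x sides. The gap between each stool and the table is 260 mm.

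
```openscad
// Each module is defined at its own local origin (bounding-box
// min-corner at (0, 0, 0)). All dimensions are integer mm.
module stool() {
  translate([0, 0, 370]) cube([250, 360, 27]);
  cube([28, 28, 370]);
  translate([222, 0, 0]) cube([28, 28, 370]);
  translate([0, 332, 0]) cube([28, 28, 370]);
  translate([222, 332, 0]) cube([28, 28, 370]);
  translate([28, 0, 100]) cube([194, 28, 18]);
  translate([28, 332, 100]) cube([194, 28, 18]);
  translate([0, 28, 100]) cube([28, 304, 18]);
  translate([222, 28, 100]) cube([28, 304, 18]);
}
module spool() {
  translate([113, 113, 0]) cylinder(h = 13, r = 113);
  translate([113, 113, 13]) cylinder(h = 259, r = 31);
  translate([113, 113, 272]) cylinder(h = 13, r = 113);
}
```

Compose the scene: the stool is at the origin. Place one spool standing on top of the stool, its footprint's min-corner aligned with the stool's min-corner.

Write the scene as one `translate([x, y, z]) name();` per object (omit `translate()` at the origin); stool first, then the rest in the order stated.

stool();
translate([0, 0, 397]) spool();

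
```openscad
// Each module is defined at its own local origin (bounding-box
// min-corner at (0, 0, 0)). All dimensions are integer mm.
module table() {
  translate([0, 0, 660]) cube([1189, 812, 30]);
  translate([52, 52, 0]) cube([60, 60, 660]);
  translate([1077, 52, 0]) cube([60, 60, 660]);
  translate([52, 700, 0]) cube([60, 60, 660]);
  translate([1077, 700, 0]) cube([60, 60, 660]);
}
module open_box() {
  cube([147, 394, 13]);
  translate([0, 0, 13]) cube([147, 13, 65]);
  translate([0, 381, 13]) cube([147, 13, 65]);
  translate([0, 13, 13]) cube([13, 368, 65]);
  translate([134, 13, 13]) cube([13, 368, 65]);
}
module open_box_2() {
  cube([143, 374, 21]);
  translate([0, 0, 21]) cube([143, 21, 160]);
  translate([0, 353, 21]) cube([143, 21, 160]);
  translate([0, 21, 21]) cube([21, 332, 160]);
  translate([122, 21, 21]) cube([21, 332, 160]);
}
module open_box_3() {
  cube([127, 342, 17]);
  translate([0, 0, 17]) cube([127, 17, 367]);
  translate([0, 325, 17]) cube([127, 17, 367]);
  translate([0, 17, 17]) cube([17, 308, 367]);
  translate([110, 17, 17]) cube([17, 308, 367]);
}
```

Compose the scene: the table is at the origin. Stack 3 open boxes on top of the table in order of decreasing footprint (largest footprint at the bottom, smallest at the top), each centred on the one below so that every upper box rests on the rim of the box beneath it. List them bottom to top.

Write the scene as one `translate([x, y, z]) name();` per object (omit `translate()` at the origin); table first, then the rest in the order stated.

table();
translate([521, 209, 690]) open_box();
translate([523, 219, 768]) open_box_2();
translate([531, 235, 949]) open_box_3();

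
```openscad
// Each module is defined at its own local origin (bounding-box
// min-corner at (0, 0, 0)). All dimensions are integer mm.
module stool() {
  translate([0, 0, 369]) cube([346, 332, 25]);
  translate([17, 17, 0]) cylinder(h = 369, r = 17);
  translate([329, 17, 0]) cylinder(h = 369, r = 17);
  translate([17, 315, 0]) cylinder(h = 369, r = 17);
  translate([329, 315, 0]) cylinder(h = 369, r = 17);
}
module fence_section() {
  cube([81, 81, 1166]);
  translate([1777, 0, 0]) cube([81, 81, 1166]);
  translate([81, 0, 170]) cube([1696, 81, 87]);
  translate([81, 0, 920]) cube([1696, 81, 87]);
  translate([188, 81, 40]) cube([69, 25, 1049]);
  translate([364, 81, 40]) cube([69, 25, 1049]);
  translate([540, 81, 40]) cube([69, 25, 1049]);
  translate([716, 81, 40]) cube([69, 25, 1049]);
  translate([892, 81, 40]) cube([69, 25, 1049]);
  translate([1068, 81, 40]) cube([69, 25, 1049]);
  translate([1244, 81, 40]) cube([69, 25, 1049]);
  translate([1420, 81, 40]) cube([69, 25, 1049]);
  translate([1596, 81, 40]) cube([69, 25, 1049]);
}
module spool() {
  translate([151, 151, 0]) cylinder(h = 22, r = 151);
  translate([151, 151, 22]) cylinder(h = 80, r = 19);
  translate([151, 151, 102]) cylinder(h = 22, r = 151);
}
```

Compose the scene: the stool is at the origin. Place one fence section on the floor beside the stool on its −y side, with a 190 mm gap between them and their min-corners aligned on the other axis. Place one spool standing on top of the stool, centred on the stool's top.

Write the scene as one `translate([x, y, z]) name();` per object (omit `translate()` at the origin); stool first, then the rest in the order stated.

stool();
translate([0, -296, 0]) fence_section();
translate([22, 15, 394]) spool();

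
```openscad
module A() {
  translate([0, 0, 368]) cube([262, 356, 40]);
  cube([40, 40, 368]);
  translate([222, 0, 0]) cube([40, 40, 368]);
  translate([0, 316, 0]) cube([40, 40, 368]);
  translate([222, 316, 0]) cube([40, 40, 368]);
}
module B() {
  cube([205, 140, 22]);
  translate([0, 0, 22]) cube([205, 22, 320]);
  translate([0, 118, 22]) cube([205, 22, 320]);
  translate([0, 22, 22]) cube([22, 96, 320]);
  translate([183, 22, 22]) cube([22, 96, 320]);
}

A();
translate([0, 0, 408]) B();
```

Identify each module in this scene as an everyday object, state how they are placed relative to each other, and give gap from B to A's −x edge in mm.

The open box's min-x is at 0; the stool's min-x is 0; gap = 0 mm.

A is a stool. B is an open box. The open box is on top of the stool. The gap from the open box to the stool's −x edge is 0 mm.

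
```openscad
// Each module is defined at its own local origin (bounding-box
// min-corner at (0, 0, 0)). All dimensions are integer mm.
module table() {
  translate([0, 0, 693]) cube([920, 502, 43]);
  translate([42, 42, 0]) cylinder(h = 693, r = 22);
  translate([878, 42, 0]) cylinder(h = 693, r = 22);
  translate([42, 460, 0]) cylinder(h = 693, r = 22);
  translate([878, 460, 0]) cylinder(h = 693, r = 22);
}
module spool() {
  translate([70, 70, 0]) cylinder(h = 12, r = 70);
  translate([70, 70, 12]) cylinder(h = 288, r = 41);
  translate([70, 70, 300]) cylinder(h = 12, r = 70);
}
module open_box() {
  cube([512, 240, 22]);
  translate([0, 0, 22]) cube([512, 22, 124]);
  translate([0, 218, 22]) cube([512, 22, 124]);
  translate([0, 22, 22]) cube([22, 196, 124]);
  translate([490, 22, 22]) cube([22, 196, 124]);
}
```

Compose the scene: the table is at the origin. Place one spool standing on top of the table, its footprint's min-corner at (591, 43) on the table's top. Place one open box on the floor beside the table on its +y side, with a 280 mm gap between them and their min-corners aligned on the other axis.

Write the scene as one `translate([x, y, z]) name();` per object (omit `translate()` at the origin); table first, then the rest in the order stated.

table();
translate([591, 43, 736]) spool();
translate([0, 782, 0]) open_box();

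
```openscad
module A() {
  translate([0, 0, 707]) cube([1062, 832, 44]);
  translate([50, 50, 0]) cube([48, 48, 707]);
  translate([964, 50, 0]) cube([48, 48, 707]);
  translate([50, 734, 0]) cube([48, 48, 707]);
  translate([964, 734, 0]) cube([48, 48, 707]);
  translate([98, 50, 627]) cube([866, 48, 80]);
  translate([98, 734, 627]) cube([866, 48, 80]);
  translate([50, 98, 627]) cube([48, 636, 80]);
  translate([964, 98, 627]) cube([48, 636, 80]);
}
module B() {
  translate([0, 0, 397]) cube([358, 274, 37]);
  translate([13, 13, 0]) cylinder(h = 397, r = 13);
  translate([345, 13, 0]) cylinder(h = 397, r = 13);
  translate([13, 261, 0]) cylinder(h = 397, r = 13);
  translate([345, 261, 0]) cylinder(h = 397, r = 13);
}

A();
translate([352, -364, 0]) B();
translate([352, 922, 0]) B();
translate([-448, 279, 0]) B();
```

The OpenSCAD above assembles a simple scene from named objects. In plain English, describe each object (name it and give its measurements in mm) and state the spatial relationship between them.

A is a table with a 1062×832 mm rectangular top, 44 mm thick, top surface at z = 751 mm, supported by four 48×48 mm square legs, each inset 50 mm from the nearest pair of top edges, running from the floor. Four apron rails, 48 mm thick and 80 mm tall, run between adjacent legs with their top edges flush with the underside of the top and their outer faces flush with the legs' outer faces.

B is a simple wooden stool: a rectangular seat 358 mm (x) by 274 mm (y), 37 mm thick, top face at z = 434 mm, on four round legs, each 26 mm in diameter. The legs rest on z = 0, each leg's axis is inset half a diameter from the nearest pair of seat edges (so the leg's bounding box is flush with the corner).

Three stools sit around the table at the −y, +y, −x sides.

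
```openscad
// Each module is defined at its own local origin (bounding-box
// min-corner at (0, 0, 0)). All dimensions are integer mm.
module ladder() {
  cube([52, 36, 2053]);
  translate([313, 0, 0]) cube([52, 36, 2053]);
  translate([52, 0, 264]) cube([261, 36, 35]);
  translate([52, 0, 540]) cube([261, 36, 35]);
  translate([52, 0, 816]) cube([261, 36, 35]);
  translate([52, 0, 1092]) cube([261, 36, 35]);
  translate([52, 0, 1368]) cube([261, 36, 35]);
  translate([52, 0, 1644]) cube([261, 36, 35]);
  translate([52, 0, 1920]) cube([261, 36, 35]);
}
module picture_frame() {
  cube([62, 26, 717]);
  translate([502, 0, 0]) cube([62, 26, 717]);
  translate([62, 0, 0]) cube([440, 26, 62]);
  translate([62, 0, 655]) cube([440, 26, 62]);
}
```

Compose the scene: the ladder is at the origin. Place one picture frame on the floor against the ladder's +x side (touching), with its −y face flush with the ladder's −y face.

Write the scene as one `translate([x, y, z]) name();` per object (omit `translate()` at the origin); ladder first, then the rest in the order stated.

ladder();
translate([365, 0, 0]) picture_frame();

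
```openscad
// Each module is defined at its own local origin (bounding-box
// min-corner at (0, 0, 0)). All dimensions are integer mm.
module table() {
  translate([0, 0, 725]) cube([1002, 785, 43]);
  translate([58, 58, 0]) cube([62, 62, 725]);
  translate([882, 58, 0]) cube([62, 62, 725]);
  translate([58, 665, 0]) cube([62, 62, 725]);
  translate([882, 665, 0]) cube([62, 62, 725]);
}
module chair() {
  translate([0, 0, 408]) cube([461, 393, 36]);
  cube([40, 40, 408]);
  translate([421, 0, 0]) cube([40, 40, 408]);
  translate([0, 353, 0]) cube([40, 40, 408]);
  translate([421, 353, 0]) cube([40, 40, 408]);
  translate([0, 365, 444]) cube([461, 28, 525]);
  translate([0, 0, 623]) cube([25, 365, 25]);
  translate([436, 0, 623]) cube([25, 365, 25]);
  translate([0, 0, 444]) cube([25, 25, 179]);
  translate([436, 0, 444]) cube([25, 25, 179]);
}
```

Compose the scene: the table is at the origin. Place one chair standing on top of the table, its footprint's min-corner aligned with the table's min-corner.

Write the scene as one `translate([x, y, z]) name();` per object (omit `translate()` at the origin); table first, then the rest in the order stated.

table();
translate([0, 0, 768]) chair();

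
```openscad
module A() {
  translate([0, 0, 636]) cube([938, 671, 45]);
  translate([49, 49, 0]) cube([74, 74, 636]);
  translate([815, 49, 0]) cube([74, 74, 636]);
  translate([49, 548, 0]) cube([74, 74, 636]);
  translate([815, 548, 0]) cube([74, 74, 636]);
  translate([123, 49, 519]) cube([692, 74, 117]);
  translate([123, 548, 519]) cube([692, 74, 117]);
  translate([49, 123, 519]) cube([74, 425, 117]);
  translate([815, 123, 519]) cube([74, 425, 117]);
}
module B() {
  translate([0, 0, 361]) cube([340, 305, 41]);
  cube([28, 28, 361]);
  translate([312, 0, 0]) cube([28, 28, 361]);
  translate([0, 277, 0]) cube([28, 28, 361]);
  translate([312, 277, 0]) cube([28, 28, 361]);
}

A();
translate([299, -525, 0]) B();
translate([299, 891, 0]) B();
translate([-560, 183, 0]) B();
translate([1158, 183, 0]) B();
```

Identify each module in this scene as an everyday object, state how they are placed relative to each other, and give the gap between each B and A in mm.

A is a table. B is a stool. Four stools sit around the table at the −y, +y, −x, +x sides. The gap between each stool and the table is 220 mm.

Each stool's nearest face is 220 mm from the table's bounding box.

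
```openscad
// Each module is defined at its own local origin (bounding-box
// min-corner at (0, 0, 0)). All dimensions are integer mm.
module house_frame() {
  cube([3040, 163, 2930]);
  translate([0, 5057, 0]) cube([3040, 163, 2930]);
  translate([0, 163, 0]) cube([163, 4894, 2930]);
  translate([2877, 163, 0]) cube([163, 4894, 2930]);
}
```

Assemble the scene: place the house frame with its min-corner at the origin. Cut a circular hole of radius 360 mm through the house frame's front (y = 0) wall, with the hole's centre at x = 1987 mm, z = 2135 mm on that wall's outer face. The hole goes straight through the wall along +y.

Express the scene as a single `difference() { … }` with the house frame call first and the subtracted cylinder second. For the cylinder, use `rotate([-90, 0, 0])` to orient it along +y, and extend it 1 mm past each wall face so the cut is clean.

difference() {
  house_frame();
  translate([1987, -1, 2135]) rotate([-90, 0, 0]) cylinder(h = 165, r = 360);
}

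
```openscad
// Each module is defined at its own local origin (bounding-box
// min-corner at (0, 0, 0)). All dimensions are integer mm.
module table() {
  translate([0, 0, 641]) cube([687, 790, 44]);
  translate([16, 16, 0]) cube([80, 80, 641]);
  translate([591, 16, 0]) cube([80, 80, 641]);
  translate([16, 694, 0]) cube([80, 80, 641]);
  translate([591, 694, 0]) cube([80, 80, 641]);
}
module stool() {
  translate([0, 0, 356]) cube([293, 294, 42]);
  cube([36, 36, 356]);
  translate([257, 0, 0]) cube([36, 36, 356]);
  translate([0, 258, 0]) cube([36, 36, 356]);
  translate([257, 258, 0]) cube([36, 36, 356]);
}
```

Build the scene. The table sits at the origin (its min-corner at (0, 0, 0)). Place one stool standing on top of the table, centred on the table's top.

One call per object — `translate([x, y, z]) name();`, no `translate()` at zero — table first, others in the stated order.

table();
translate([197, 248, 685]) stool();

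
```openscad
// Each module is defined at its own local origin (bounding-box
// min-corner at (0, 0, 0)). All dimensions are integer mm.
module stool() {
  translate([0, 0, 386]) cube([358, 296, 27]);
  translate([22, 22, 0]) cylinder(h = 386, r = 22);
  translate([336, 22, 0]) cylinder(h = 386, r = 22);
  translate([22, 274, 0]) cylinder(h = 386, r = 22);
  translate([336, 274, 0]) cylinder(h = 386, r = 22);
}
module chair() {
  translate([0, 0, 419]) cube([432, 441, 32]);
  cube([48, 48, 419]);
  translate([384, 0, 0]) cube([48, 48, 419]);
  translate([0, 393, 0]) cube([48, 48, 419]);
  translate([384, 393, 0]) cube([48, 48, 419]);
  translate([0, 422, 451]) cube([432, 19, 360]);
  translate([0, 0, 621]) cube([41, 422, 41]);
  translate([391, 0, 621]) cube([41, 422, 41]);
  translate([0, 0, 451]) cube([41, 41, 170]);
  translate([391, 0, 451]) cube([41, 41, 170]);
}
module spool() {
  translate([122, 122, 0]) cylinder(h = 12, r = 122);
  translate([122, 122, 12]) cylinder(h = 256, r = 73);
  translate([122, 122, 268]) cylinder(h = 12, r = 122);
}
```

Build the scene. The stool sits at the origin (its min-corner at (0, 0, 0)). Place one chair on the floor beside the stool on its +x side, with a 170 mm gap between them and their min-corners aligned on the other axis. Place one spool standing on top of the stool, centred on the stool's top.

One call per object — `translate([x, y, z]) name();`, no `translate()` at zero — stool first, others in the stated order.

stool();
translate([528, 0, 0]) chair();
translate([57, 26, 413]) spool();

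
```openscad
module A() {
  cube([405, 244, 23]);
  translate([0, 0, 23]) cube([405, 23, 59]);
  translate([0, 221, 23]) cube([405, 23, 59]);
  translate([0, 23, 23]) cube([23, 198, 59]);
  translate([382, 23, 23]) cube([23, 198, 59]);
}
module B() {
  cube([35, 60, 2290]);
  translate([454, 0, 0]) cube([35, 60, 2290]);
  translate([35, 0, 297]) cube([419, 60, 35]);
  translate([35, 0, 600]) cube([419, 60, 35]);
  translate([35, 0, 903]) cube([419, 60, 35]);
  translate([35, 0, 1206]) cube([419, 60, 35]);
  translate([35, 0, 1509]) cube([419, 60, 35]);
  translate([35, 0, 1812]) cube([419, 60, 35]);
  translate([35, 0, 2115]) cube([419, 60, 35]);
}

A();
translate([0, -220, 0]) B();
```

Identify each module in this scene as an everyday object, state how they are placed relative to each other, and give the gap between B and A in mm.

The ladder's nearest face is 160 mm from the open box's −y face.

A is an open box. B is a ladder. The ladder is on the floor beside the open box on its −y side. The gap between the ladder and the open box is 160 mm.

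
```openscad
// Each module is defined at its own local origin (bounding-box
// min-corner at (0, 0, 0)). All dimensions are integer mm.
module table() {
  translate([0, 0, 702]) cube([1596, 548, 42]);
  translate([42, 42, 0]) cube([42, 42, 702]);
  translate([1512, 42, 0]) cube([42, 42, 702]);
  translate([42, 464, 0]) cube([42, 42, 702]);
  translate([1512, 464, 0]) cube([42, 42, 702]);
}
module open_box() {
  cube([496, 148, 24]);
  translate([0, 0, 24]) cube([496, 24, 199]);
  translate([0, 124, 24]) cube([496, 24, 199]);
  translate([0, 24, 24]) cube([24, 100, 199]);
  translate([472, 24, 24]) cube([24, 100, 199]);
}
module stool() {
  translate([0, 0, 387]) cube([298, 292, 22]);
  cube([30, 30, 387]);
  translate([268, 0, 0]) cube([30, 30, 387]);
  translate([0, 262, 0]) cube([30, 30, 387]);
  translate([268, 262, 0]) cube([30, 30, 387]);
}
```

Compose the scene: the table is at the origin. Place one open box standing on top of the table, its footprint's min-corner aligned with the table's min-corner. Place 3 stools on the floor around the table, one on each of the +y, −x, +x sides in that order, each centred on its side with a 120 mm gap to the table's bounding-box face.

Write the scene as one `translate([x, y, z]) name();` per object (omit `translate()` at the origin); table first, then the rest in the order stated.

table();
translate([0, 0, 744]) open_box();
translate([649, 668, 0]) stool();
translate([-418, 128, 0]) stool();
translate([1716, 128, 0]) stool();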